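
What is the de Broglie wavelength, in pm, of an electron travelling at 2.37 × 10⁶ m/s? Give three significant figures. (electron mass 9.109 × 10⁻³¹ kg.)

λ = 307 pm

p = mv = 9.109 × 10⁻³¹ × 2.37 × 10⁶ = 2.159 × 10⁻²⁴ kg·m/s.
λ = h/p = 6.626 × 10⁻³⁴ / 2.159 × 10⁻²⁴ = 3.07 × 10⁻¹⁰ m = 307 pm.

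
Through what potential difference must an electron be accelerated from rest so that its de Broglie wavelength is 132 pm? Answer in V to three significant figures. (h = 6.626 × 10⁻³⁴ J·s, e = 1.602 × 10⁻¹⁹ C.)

p = h/λ = 6.626 × 10⁻³⁴ / 1.320 × 10⁻¹⁰ = 5.020 × 10⁻²⁴ kg·m/s.
KE = p²/(2m) = 1.383 × 10⁻¹⁷ J.
V = KE/e = 1.383 × 10⁻¹⁷ / (1.602 × 10⁻¹⁹) = 86.3 V.

V = 86.3 V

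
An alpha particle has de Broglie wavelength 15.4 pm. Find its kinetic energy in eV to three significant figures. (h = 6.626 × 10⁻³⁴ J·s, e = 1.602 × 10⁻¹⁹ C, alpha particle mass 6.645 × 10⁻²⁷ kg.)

KE = 0.870 eV

p = h/λ = 6.626 × 10⁻³⁴ / 1.540 × 10⁻¹¹ = 4.303 × 10⁻²³ kg·m/s.
KE = p²/(2m) = (4.303 × 10⁻²³)² / (2 × 6.645 × 10⁻²⁷) = 1.393 × 10⁻¹⁹ J = 0.870 eV.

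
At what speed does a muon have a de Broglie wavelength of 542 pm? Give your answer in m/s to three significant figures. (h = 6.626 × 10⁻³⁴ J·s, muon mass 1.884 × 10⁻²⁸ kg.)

p = h/λ = 6.626 × 10⁻³⁴ / 5.420 × 10⁻¹⁰ = 1.223 × 10⁻²⁴ kg·m/s.
v = p/m = 1.223 × 10⁻²⁴ / 1.884 × 10⁻²⁸ = 6.49 × 10³ m/s = 6490 m/s.

v = 6490 m/s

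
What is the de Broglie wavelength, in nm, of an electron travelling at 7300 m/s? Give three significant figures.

p = mv = 9.109 × 10⁻³¹ × 7300 = 6.650 × 10⁻²⁷ kg·m/s.
λ = h/p = 6.626 × 10⁻³⁴ / 6.650 × 10⁻²⁷ = 9.96 × 10⁻⁸ m = 99.6 nm.

λ = 99.6 nm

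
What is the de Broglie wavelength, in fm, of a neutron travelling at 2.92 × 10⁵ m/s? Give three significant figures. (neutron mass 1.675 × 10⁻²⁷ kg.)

p = mv = 1.675 × 10⁻²⁷ × 2.92 × 10⁵ = 4.891 × 10⁻²² kg·m/s.
λ = h/p = 6.626 × 10⁻³⁴ / 4.891 × 10⁻²² = 1.35 × 10⁻¹² m = 1350 fm.

λ = 1350 fm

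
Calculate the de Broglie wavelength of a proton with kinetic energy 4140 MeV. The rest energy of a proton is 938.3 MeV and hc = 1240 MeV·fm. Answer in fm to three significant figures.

Total energy E = KE + m₀c² = 4140 + 938.3 = 5078.3 MeV.
(pc)² = E² − (m₀c²)² = (5078.3)² − (938.3)² = 2.491 × 10⁷ MeV², so pc = 4991 MeV.
λ = hc/(pc) = 1240 MeV·fm / 4991 MeV = 0.248 fm.

λ = 0.248 fm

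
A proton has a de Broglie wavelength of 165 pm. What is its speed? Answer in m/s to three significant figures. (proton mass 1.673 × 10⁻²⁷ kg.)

p = h/λ = 6.626 × 10⁻³⁴ / 1.650 × 10⁻¹⁰ = 4.016 × 10⁻²⁴ kg·m/s.
v = p/m = 4.016 × 10⁻²⁴ / 1.673 × 10⁻²⁷ = 2.40 × 10³ m/s = 2400 m/s.

v = 2400 m/s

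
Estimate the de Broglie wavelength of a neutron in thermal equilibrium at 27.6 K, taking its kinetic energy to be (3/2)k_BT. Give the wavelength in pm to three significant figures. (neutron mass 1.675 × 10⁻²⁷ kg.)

λ = 479 pm

KE = (3/2)k_BT = 1.5 × 1.381 × 10⁻²³ × 27.6 = 5.717 × 10⁻²² J.
p = √(2mKE) = √(2 × 1.675 × 10⁻²⁷ × 5.717 × 10⁻²²) = 1.384 × 10⁻²⁴ kg·m/s.
λ = h/p = 4.79 × 10⁻¹⁰ m = 479 pm.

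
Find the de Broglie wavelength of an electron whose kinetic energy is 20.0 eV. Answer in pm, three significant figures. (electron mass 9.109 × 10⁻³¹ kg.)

λ = 274 pm

KE = 20.0 eV = 3.204 × 10⁻¹⁸ J.
p = √(2mKE) = √(2 × 9.109 × 10⁻³¹ × 3.204 × 10⁻¹⁸) = 2.416 × 10⁻²⁴ kg·m/s.
λ = h/p = 6.626 × 10⁻³⁴ / 2.416 × 10⁻²⁴ = 2.74 × 10⁻¹⁰ m = 274 pm.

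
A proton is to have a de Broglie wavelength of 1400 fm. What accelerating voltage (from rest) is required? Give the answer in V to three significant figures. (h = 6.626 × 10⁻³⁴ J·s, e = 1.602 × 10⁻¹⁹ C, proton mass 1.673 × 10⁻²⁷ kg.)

p = h/λ = 6.626 × 10⁻³⁴ / 1.400 × 10⁻¹² = 4.733 × 10⁻²² kg·m/s.
KE = p²/(2m) = 6.695 × 10⁻¹⁷ J.
V = KE/e = 6.695 × 10⁻¹⁷ / (1.602 × 10⁻¹⁹) = 418 V.

V = 418 V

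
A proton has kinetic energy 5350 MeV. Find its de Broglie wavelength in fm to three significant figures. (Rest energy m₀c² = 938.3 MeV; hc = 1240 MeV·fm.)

λ = 0.199 fm

Total energy E = KE + m₀c² = 5350 + 938.3 = 6288.3 MeV.
(pc)² = E² − (m₀c²)² = (6288.3)² − (938.3)² = 3.866 × 10⁷ MeV², so pc = 6218 MeV.
λ = hc/(pc) = 1240 MeV·fm / 6218 MeV = 0.199 fm.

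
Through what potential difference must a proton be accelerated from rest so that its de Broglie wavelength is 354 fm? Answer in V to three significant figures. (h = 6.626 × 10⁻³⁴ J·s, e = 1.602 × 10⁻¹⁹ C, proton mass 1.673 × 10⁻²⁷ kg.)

V = 6540 V

p = h/λ = 6.626 × 10⁻³⁴ / 3.540 × 10⁻¹³ = 1.872 × 10⁻²¹ kg·m/s.
KE = p²/(2m) = 1.047 × 10⁻¹⁵ J.
V = KE/e = 1.047 × 10⁻¹⁵ / (1.602 × 10⁻¹⁹) = 6540 V.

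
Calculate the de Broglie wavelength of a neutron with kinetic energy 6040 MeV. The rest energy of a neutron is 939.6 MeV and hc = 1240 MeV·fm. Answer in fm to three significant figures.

λ = 0.179 fm

Total energy E = KE + m₀c² = 6040 + 939.6 = 6979.6 MeV.
(pc)² = E² − (m₀c²)² = (6979.6)² − (939.6)² = 4.783 × 10⁷ MeV², so pc = 6916 MeV.
λ = hc/(pc) = 1240 MeV·fm / 6916 MeV = 0.179 fm.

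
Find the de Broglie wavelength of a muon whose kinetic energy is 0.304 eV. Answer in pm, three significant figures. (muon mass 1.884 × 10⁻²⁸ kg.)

λ = 155 pm

KE = 0.304 eV = 4.870 × 10⁻²⁰ J.
p = √(2mKE) = √(2 × 1.884 × 10⁻²⁸ × 4.870 × 10⁻²⁰) = 4.284 × 10⁻²⁴ kg·m/s.
λ = h/p = 6.626 × 10⁻³⁴ / 4.284 × 10⁻²⁴ = 1.55 × 10⁻¹⁰ m = 155 pm.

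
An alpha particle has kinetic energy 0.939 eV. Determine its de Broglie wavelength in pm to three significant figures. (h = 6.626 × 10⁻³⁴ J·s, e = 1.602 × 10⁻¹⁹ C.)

λ = 14.8 pm

KE = 0.939 eV = 1.504 × 10⁻¹⁹ J.
p = √(2mKE) = √(2 × 6.645 × 10⁻²⁷ × 1.504 × 10⁻¹⁹) = 4.471 × 10⁻²³ kg·m/s.
λ = h/p = 6.626 × 10⁻³⁴ / 4.471 × 10⁻²³ = 1.48 × 10⁻¹¹ m = 14.8 pm.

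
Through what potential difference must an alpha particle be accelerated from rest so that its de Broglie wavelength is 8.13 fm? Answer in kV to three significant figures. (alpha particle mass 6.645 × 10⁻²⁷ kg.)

V = 1560 kV

p = h/λ = 6.626 × 10⁻³⁴ / 8.130 × 10⁻¹⁵ = 8.150 × 10⁻²⁰ kg·m/s.
KE = p²/(2m) = 4.998 × 10⁻¹³ J.
V = KE/2e = 4.998 × 10⁻¹³ / (2 × 1.602 × 10⁻¹⁹) = 1560 kV.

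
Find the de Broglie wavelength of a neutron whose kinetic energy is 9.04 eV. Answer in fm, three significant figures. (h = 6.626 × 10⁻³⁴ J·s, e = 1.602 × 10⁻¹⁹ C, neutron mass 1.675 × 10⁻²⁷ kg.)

KE = 9.04 eV = 1.448 × 10⁻¹⁸ J.
p = √(2mKE) = √(2 × 1.675 × 10⁻²⁷ × 1.448 × 10⁻¹⁸) = 6.965 × 10⁻²³ kg·m/s.
λ = h/p = 6.626 × 10⁻³⁴ / 6.965 × 10⁻²³ = 9.51 × 10⁻¹² m = 9510 fm.

λ = 9510 fm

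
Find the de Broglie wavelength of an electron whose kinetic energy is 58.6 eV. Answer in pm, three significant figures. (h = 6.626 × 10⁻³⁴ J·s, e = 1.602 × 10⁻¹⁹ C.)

λ = 160 pm

KE = 58.6 eV = 9.388 × 10⁻¹⁸ J.
p = √(2mKE) = √(2 × 9.109 × 10⁻³¹ × 9.388 × 10⁻¹⁸) = 4.136 × 10⁻²⁴ kg·m/s.
λ = h/p = 6.626 × 10⁻³⁴ / 4.136 × 10⁻²⁴ = 1.60 × 10⁻¹⁰ m = 160 pm.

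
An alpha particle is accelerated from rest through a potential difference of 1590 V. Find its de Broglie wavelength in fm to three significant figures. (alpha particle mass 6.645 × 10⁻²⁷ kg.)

KE = 2eV = 2 × 1.602 × 10⁻¹⁹ × 1590 = 5.094 × 10⁻¹⁶ J.
p = √(2mKE) = √(2 × 6.645 × 10⁻²⁷ × 5.094 × 10⁻¹⁶) = 2.602 × 10⁻²¹ kg·m/s.
λ = h/p = 6.626 × 10⁻³⁴ / 2.602 × 10⁻²¹ = 2.55 × 10⁻¹³ m = 255 fm.

λ = 255 fm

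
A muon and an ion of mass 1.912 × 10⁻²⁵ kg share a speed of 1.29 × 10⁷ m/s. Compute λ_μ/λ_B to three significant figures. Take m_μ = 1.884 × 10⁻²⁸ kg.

At fixed v, p = mv so λ = h/(mv) ∝ 1/m.
λ_μ/λ_B = m_B/m_μ = 1.912 × 10⁻²⁵/1.884 × 10⁻²⁸ = 1010.

λ_μ/λ_B = 1010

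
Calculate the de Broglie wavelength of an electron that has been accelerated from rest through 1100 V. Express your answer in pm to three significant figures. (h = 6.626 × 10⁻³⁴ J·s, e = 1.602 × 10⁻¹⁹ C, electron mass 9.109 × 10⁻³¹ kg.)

λ = 37.0 pm

KE = eV = 1.602 × 10⁻¹⁹ × 1100 = 1.762 × 10⁻¹⁶ J.
p = √(2mKE) = √(2 × 9.109 × 10⁻³¹ × 1.762 × 10⁻¹⁶) = 1.792 × 10⁻²³ kg·m/s.
λ = h/p = 6.626 × 10⁻³⁴ / 1.792 × 10⁻²³ = 3.70 × 10⁻¹¹ m = 37.0 pm.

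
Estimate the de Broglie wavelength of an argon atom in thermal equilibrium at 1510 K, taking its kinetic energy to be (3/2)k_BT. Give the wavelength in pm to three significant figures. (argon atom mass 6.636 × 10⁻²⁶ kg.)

KE = (3/2)k_BT = 1.5 × 1.381 × 10⁻²³ × 1510 = 3.128 × 10⁻²⁰ J.
p = √(2mKE) = √(2 × 6.636 × 10⁻²⁶ × 3.128 × 10⁻²⁰) = 6.443 × 10⁻²³ kg·m/s.
λ = h/p = 1.03 × 10⁻¹¹ m = 10.3 pm.

λ = 10.3 pm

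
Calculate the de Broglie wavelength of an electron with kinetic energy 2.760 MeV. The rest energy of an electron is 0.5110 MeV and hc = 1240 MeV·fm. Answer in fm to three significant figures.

λ = 384 fm

Total energy E = KE + m₀c² = 2.760 + 0.5110 = 3.2710 MeV.
(pc)² = E² − (m₀c²)² = (3.2710)² − (0.5110)² = 10.44 MeV², so pc = 3.231 MeV.
λ = hc/(pc) = 1240 MeV·fm / 3.231 MeV = 384 fm.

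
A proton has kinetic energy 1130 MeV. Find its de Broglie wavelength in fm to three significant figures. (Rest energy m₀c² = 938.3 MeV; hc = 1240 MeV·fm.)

λ = 0.673 fm

Total energy E = KE + m₀c² = 1130 + 938.3 = 2068.3 MeV.
(pc)² = E² − (m₀c²)² = (2068.3)² − (938.3)² = 3.397 × 10⁶ MeV², so pc = 1843 MeV.
λ = hc/(pc) = 1240 MeV·fm / 1843 MeV = 0.673 fm.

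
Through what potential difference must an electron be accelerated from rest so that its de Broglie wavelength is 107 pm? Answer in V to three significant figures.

p = h/λ = 6.626 × 10⁻³⁴ / 1.070 × 10⁻¹⁰ = 6.193 × 10⁻²⁴ kg·m/s.
KE = p²/(2m) = 2.105 × 10⁻¹⁷ J.
V = KE/e = 2.105 × 10⁻¹⁷ / (1.602 × 10⁻¹⁹) = 131 V.

V = 131 V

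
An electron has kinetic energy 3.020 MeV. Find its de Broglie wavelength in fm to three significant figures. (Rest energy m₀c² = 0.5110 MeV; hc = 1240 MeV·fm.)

λ = 355 fm

Total energy E = KE + m₀c² = 3.020 + 0.5110 = 3.5310 MeV.
(pc)² = E² − (m₀c²)² = (3.5310)² − (0.5110)² = 12.21 MeV², so pc = 3.494 MeV.
λ = hc/(pc) = 1240 MeV·fm / 3.494 MeV = 355 fm.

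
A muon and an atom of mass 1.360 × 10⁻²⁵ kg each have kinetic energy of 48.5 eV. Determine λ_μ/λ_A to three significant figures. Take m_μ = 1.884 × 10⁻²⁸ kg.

At fixed KE, p = √(2mKE) so λ = h/p ∝ 1/√m.
λ_μ/λ_A = √(m_A/m_μ) = √(1.360 × 10⁻²⁵/1.884 × 10⁻²⁸) = √(721.9) = 26.9.

λ_μ/λ_A = 26.9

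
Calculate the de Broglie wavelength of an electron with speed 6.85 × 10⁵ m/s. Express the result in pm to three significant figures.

λ = 1060 pm

p = mv = 9.109 × 10⁻³¹ × 6.85 × 10⁵ = 6.240 × 10⁻²⁵ kg·m/s.
λ = h/p = 6.626 × 10⁻³⁴ / 6.240 × 10⁻²⁵ = 1.06 × 10⁻⁹ m = 1060 pm.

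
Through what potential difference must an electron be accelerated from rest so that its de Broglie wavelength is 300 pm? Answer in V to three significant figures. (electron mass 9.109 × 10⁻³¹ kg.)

p = h/λ = 6.626 × 10⁻³⁴ / 3.000 × 10⁻¹⁰ = 2.209 × 10⁻²⁴ kg·m/s.
KE = p²/(2m) = 2.678 × 10⁻¹⁸ J.
V = KE/e = 2.678 × 10⁻¹⁸ / (1.602 × 10⁻¹⁹) = 16.7 V.

V = 16.7 V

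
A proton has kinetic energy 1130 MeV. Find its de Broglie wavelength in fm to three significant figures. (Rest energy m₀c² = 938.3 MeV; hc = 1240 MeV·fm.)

λ = 0.673 fm

Total energy E = KE + m₀c² = 1130 + 938.3 = 2068.3 MeV.
(pc)² = E² − (m₀c²)² = (2068.3)² − (938.3)² = 3.397 × 10⁶ MeV², so pc = 1843 MeV.
λ = hc/(pc) = 1240 MeV·fm / 1843 MeV = 0.673 fm.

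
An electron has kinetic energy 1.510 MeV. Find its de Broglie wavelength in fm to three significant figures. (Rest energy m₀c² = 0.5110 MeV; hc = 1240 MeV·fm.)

λ = 634 fm

Total energy E = KE + m₀c² = 1.510 + 0.5110 = 2.0210 MeV.
(pc)² = E² − (m₀c²)² = (2.0210)² − (0.5110)² = 3.823 MeV², so pc = 1.955 MeV.
λ = hc/(pc) = 1240 MeV·fm / 1.955 MeV = 634 fm.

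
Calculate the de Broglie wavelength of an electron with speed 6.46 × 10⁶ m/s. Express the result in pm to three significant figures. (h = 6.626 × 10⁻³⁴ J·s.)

p = mv = 9.109 × 10⁻³¹ × 6.46 × 10⁶ = 5.884 × 10⁻²⁴ kg·m/s.
λ = h/p = 6.626 × 10⁻³⁴ / 5.884 × 10⁻²⁴ = 1.13 × 10⁻¹⁰ m = 113 pm.

λ = 113 pm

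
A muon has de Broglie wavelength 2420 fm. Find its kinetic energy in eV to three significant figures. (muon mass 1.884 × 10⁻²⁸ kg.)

p = h/λ = 6.626 × 10⁻³⁴ / 2.420 × 10⁻¹² = 2.738 × 10⁻²² kg·m/s.
KE = p²/(2m) = (2.738 × 10⁻²²)² / (2 × 1.884 × 10⁻²⁸) = 1.990 × 10⁻¹⁶ J = 1240 eV.

KE = 1240 eV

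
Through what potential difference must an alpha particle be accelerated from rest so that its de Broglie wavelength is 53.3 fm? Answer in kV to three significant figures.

p = h/λ = 6.626 × 10⁻³⁴ / 5.330 × 10⁻¹⁴ = 1.243 × 10⁻²⁰ kg·m/s.
KE = p²/(2m) = 1.163 × 10⁻¹⁴ J.
V = KE/2e = 1.163 × 10⁻¹⁴ / (2 × 1.602 × 10⁻¹⁹) = 36.3 kV.

V = 36.3 kV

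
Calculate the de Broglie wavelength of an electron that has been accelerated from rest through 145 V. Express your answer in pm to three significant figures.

KE = eV = 1.602 × 10⁻¹⁹ × 145.0 = 2.323 × 10⁻¹⁷ J.
p = √(2mKE) = √(2 × 9.109 × 10⁻³¹ × 2.323 × 10⁻¹⁷) = 6.505 × 10⁻²⁴ kg·m/s.
λ = h/p = 6.626 × 10⁻³⁴ / 6.505 × 10⁻²⁴ = 1.02 × 10⁻¹⁰ m = 102 pm.

λ = 102 pm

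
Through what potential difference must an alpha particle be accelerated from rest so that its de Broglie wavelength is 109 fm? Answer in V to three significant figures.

V = 8680 V

p = h/λ = 6.626 × 10⁻³⁴ / 1.090 × 10⁻¹³ = 6.079 × 10⁻²¹ kg·m/s.
KE = p²/(2m) = 2.781 × 10⁻¹⁵ J.
V = KE/2e = 2.781 × 10⁻¹⁵ / (2 × 1.602 × 10⁻¹⁹) = 8680 V.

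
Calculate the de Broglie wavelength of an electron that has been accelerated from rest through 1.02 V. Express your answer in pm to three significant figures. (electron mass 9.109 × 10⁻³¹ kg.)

λ = 1210 pm

KE = eV = 1.602 × 10⁻¹⁹ × 1.020 = 1.634 × 10⁻¹⁹ J.
p = √(2mKE) = √(2 × 9.109 × 10⁻³¹ × 1.634 × 10⁻¹⁹) = 5.456 × 10⁻²⁵ kg·m/s.
λ = h/p = 6.626 × 10⁻³⁴ / 5.456 × 10⁻²⁵ = 1.21 × 10⁻⁹ m = 1210 pm.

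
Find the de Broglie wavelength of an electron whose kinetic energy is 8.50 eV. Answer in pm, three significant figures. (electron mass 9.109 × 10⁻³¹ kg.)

KE = 8.50 eV = 1.362 × 10⁻¹⁸ J.
p = √(2mKE) = √(2 × 9.109 × 10⁻³¹ × 1.362 × 10⁻¹⁸) = 1.575 × 10⁻²⁴ kg·m/s.
λ = h/p = 6.626 × 10⁻³⁴ / 1.575 × 10⁻²⁴ = 4.21 × 10⁻¹⁰ m = 421 pm.

λ = 421 pm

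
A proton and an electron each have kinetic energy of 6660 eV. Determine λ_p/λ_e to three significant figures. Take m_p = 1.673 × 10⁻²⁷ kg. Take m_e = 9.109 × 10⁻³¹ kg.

λ_p/λ_e = 0.0233

At fixed KE, p = √(2mKE) so λ = h/p ∝ 1/√m.
λ_p/λ_e = √(m_e/m_p) = √(9.109 × 10⁻³¹/1.673 × 10⁻²⁷) = √(5.445 × 10⁻⁴) = 0.0233.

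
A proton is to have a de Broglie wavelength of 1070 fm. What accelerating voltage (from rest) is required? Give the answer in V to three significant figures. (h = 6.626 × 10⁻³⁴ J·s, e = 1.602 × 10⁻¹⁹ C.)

p = h/λ = 6.626 × 10⁻³⁴ / 1.070 × 10⁻¹² = 6.193 × 10⁻²² kg·m/s.
KE = p²/(2m) = 1.146 × 10⁻¹⁶ J.
V = KE/e = 1.146 × 10⁻¹⁶ / (1.602 × 10⁻¹⁹) = 715 V.

V = 715 V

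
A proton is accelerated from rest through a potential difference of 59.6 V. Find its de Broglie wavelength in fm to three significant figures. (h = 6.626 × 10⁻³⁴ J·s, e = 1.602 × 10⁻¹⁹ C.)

KE = eV = 1.602 × 10⁻¹⁹ × 59.60 = 9.548 × 10⁻¹⁸ J.
p = √(2mKE) = √(2 × 1.673 × 10⁻²⁷ × 9.548 × 10⁻¹⁸) = 1.787 × 10⁻²² kg·m/s.
λ = h/p = 6.626 × 10⁻³⁴ / 1.787 × 10⁻²² = 3.71 × 10⁻¹² m = 3710 fm.

λ = 3710 fm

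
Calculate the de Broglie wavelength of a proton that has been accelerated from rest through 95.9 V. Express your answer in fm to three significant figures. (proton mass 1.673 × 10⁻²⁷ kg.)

λ = 2920 fm

KE = eV = 1.602 × 10⁻¹⁹ × 95.90 = 1.536 × 10⁻¹⁷ J.
p = √(2mKE) = √(2 × 1.673 × 10⁻²⁷ × 1.536 × 10⁻¹⁷) = 2.267 × 10⁻²² kg·m/s.
λ = h/p = 6.626 × 10⁻³⁴ / 2.267 × 10⁻²² = 2.92 × 10⁻¹² m = 2920 fm.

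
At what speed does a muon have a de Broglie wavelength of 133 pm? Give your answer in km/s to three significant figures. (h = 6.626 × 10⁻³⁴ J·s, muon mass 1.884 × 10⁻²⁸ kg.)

v = 26.4 km/s

p = h/λ = 6.626 × 10⁻³⁴ / 1.330 × 10⁻¹⁰ = 4.982 × 10⁻²⁴ kg·m/s.
v = p/m = 4.982 × 10⁻²⁴ / 1.884 × 10⁻²⁸ = 2.64 × 10⁴ m/s = 26.4 km/s.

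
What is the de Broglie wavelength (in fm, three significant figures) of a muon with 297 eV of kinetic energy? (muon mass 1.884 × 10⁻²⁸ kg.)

λ = 4950 fm

KE = 297 eV = 4.758 × 10⁻¹⁷ J.
p = √(2mKE) = √(2 × 1.884 × 10⁻²⁸ × 4.758 × 10⁻¹⁷) = 1.339 × 10⁻²² kg·m/s.
λ = h/p = 6.626 × 10⁻³⁴ / 1.339 × 10⁻²² = 4.95 × 10⁻¹² m = 4950 fm.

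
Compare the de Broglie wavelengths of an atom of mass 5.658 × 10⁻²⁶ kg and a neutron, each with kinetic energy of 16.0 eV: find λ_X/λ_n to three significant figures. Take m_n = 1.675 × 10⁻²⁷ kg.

λ_X/λ_n = 0.172

At fixed KE, p = √(2mKE) so λ = h/p ∝ 1/√m.
λ_X/λ_n = √(m_n/m_X) = √(1.675 × 10⁻²⁷/5.658 × 10⁻²⁶) = √(0.02960) = 0.172.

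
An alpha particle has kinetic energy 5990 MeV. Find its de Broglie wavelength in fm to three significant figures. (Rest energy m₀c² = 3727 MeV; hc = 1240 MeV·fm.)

Total energy E = KE + m₀c² = 5990 + 3727 = 9717 MeV.
(pc)² = E² − (m₀c²)² = (9717)² − (3727)² = 8.053 × 10⁷ MeV², so pc = 8974 MeV.
λ = hc/(pc) = 1240 MeV·fm / 8974 MeV = 0.138 fm.

λ = 0.138 fm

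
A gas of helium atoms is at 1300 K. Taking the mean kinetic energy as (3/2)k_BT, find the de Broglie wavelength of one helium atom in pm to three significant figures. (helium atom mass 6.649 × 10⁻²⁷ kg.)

KE = (3/2)k_BT = 1.5 × 1.381 × 10⁻²³ × 1300 = 2.693 × 10⁻²⁰ J.
p = √(2mKE) = √(2 × 6.649 × 10⁻²⁷ × 2.693 × 10⁻²⁰) = 1.892 × 10⁻²³ kg·m/s.
λ = h/p = 3.50 × 10⁻¹¹ m = 35.0 pm.

λ = 35.0 pm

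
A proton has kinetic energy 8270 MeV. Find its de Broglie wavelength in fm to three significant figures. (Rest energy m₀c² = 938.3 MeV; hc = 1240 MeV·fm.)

λ = 0.135 fm

Total energy E = KE + m₀c² = 8270 + 938.3 = 9208.3 MeV.
(pc)² = E² − (m₀c²)² = (9208.3)² − (938.3)² = 8.391 × 10⁷ MeV², so pc = 9160 MeV.
λ = hc/(pc) = 1240 MeV·fm / 9160 MeV = 0.135 fm.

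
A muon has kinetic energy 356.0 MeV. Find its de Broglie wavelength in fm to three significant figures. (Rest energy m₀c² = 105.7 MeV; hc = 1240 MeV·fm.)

Total energy E = KE + m₀c² = 356.0 + 105.7 = 461.7 MeV.
(pc)² = E² − (m₀c²)² = (461.7)² − (105.7)² = 2.020 × 10⁵ MeV², so pc = 449.4 MeV.
λ = hc/(pc) = 1240 MeV·fm / 449.4 MeV = 2.76 fm.

λ = 2.76 fm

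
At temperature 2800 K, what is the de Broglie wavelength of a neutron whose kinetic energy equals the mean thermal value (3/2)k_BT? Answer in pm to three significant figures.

KE = (3/2)k_BT = 1.5 × 1.381 × 10⁻²³ × 2800 = 5.800 × 10⁻²⁰ J.
p = √(2mKE) = √(2 × 1.675 × 10⁻²⁷ × 5.800 × 10⁻²⁰) = 1.394 × 10⁻²³ kg·m/s.
λ = h/p = 4.75 × 10⁻¹¹ m = 47.5 pm.

λ = 47.5 pm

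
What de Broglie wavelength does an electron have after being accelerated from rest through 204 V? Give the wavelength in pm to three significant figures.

KE = eV = 1.602 × 10⁻¹⁹ × 204.0 = 3.268 × 10⁻¹⁷ J.
p = √(2mKE) = √(2 × 9.109 × 10⁻³¹ × 3.268 × 10⁻¹⁷) = 7.716 × 10⁻²⁴ kg·m/s.
λ = h/p = 6.626 × 10⁻³⁴ / 7.716 × 10⁻²⁴ = 8.59 × 10⁻¹¹ m = 85.9 pm.

λ = 85.9 pm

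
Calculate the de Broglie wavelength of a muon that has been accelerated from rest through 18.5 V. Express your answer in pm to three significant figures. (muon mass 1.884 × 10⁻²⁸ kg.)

λ = 19.8 pm

KE = eV = 1.602 × 10⁻¹⁹ × 18.50 = 2.964 × 10⁻¹⁸ J.
p = √(2mKE) = √(2 × 1.884 × 10⁻²⁸ × 2.964 × 10⁻¹⁸) = 3.342 × 10⁻²³ kg·m/s.
λ = h/p = 6.626 × 10⁻³⁴ / 3.342 × 10⁻²³ = 1.98 × 10⁻¹¹ m = 19.8 pm.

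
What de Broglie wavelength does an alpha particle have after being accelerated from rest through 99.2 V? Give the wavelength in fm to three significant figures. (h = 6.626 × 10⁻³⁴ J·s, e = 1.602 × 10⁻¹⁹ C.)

λ = 1020 fm

KE = 2eV = 2 × 1.602 × 10⁻¹⁹ × 99.20 = 3.178 × 10⁻¹⁷ J.
p = √(2mKE) = √(2 × 6.645 × 10⁻²⁷ × 3.178 × 10⁻¹⁷) = 6.499 × 10⁻²² kg·m/s.
λ = h/p = 6.626 × 10⁻³⁴ / 6.499 × 10⁻²² = 1.02 × 10⁻¹² m = 1020 fm.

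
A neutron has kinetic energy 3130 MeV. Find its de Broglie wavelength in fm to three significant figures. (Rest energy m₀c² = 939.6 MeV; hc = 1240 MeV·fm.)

λ = 0.313 fm

Total energy E = KE + m₀c² = 3130 + 939.6 = 4069.6 MeV.
(pc)² = E² − (m₀c²)² = (4069.6)² − (939.6)² = 1.568 × 10⁷ MeV², so pc = 3960 MeV.
λ = hc/(pc) = 1240 MeV·fm / 3960 MeV = 0.313 fm.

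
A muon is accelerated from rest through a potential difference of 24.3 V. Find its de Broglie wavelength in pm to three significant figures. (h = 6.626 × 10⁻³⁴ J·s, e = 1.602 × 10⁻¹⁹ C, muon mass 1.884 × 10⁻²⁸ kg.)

KE = eV = 1.602 × 10⁻¹⁹ × 24.30 = 3.893 × 10⁻¹⁸ J.
p = √(2mKE) = √(2 × 1.884 × 10⁻²⁸ × 3.893 × 10⁻¹⁸) = 3.830 × 10⁻²³ kg·m/s.
λ = h/p = 6.626 × 10⁻³⁴ / 3.830 × 10⁻²³ = 1.73 × 10⁻¹¹ m = 17.3 pm.

λ = 17.3 pm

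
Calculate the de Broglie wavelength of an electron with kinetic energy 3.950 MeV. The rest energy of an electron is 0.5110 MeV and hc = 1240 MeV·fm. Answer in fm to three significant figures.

λ = 280 fm

Total energy E = KE + m₀c² = 3.950 + 0.5110 = 4.4610 MeV.
(pc)² = E² − (m₀c²)² = (4.4610)² − (0.5110)² = 19.64 MeV², so pc = 4.432 MeV.
λ = hc/(pc) = 1240 MeV·fm / 4.432 MeV = 280 fm.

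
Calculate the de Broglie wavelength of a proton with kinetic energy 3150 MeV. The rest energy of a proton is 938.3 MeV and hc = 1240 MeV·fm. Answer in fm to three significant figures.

λ = 0.312 fm

Total energy E = KE + m₀c² = 3150 + 938.3 = 4088.3 MeV.
(pc)² = E² − (m₀c²)² = (4088.3)² − (938.3)² = 1.583 × 10⁷ MeV², so pc = 3979 MeV.
λ = hc/(pc) = 1240 MeV·fm / 3979 MeV = 0.312 fm.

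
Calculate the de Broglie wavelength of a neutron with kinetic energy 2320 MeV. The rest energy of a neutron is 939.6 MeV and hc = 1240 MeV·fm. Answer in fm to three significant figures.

λ = 0.397 fm

Total energy E = KE + m₀c² = 2320 + 939.6 = 3259.6 MeV.
(pc)² = E² − (m₀c²)² = (3259.6)² − (939.6)² = 9.742 × 10⁶ MeV², so pc = 3121 MeV.
λ = hc/(pc) = 1240 MeV·fm / 3121 MeV = 0.397 fm.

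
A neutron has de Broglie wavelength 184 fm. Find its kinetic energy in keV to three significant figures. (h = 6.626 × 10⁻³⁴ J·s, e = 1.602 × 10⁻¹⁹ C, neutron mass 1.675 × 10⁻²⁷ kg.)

p = h/λ = 6.626 × 10⁻³⁴ / 1.840 × 10⁻¹³ = 3.601 × 10⁻²¹ kg·m/s.
KE = p²/(2m) = (3.601 × 10⁻²¹)² / (2 × 1.675 × 10⁻²⁷) = 3.871 × 10⁻¹⁵ J = 24.2 keV.

KE = 24.2 keV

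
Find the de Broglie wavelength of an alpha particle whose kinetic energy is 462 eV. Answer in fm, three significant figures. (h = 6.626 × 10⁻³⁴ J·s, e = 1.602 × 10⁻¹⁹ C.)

λ = 668 fm

KE = 462 eV = 7.401 × 10⁻¹⁷ J.
p = √(2mKE) = √(2 × 6.645 × 10⁻²⁷ × 7.401 × 10⁻¹⁷) = 9.918 × 10⁻²² kg·m/s.
λ = h/p = 6.626 × 10⁻³⁴ / 9.918 × 10⁻²² = 6.68 × 10⁻¹³ m = 668 fm.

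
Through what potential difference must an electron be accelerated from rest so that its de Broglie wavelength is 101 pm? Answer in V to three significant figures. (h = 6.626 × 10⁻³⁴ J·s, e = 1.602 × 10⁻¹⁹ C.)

p = h/λ = 6.626 × 10⁻³⁴ / 1.010 × 10⁻¹⁰ = 6.560 × 10⁻²⁴ kg·m/s.
KE = p²/(2m) = 2.362 × 10⁻¹⁷ J.
V = KE/e = 2.362 × 10⁻¹⁷ / (1.602 × 10⁻¹⁹) = 147 V.

V = 147 V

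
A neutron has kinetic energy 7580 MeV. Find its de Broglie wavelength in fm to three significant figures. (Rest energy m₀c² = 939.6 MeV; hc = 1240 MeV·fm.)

Total energy E = KE + m₀c² = 7580 + 939.6 = 8519.6 MeV.
(pc)² = E² − (m₀c²)² = (8519.6)² − (939.6)² = 7.170 × 10⁷ MeV², so pc = 8468 MeV.
λ = hc/(pc) = 1240 MeV·fm / 8468 MeV = 0.146 fm.

λ = 0.146 fm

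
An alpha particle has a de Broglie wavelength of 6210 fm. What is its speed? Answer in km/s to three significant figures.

p = h/λ = 6.626 × 10⁻³⁴ / 6.210 × 10⁻¹² = 1.067 × 10⁻²² kg·m/s.
v = p/m = 1.067 × 10⁻²² / 6.645 × 10⁻²⁷ = 1.61 × 10⁴ m/s = 16.1 km/s.

v = 16.1 km/s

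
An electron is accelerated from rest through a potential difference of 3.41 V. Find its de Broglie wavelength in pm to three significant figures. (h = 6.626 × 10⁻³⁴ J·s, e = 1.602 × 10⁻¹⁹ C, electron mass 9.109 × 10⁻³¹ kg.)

λ = 664 pm

KE = eV = 1.602 × 10⁻¹⁹ × 3.410 = 5.463 × 10⁻¹⁹ J.
p = √(2mKE) = √(2 × 9.109 × 10⁻³¹ × 5.463 × 10⁻¹⁹) = 9.976 × 10⁻²⁵ kg·m/s.
λ = h/p = 6.626 × 10⁻³⁴ / 9.976 × 10⁻²⁵ = 6.64 × 10⁻¹⁰ m = 664 pm.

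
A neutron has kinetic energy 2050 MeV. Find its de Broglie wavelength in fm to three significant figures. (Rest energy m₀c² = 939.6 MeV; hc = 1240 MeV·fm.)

Total energy E = KE + m₀c² = 2050 + 939.6 = 2989.6 MeV.
(pc)² = E² − (m₀c²)² = (2989.6)² − (939.6)² = 8.055 × 10⁶ MeV², so pc = 2838 MeV.
λ = hc/(pc) = 1240 MeV·fm / 2838 MeV = 0.437 fm.

λ = 0.437 fm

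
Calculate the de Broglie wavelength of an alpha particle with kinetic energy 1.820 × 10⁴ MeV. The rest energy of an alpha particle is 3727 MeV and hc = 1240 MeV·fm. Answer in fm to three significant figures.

λ = 0.0574 fm

Total energy E = KE + m₀c² = 1.820 × 10⁴ + 3727 = 21927 MeV.
(pc)² = E² − (m₀c²)² = (21927)² − (3727)² = 4.669 × 10⁸ MeV², so pc = 2.161 × 10⁴ MeV.
λ = hc/(pc) = 1240 MeV·fm / 2.161 × 10⁴ MeV = 0.0574 fm.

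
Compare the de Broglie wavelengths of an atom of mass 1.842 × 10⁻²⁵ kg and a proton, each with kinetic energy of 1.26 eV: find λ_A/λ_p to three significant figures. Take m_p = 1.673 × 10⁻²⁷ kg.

λ_A/λ_p = 0.0953

At fixed KE, p = √(2mKE) so λ = h/p ∝ 1/√m.
λ_A/λ_p = √(m_p/m_A) = √(1.673 × 10⁻²⁷/1.842 × 10⁻²⁵) = √(9.083 × 10⁻³) = 0.0953.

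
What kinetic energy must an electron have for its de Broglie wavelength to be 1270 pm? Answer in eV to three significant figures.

KE = 0.933 eV

p = h/λ = 6.626 × 10⁻³⁴ / 1.270 × 10⁻⁹ = 5.217 × 10⁻²⁵ kg·m/s.
KE = p²/(2m) = (5.217 × 10⁻²⁵)² / (2 × 9.109 × 10⁻³¹) = 1.494 × 10⁻¹⁹ J = 0.933 eV.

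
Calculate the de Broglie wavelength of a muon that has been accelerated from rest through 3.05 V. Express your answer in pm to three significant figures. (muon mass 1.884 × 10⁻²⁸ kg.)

KE = eV = 1.602 × 10⁻¹⁹ × 3.050 = 4.886 × 10⁻¹⁹ J.
p = √(2mKE) = √(2 × 1.884 × 10⁻²⁸ × 4.886 × 10⁻¹⁹) = 1.357 × 10⁻²³ kg·m/s.
λ = h/p = 6.626 × 10⁻³⁴ / 1.357 × 10⁻²³ = 4.88 × 10⁻¹¹ m = 48.8 pm.

λ = 48.8 pm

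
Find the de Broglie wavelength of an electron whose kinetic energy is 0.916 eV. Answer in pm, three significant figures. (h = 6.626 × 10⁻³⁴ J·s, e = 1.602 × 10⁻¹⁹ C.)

λ = 1280 pm

KE = 0.916 eV = 1.467 × 10⁻¹⁹ J.
p = √(2mKE) = √(2 × 9.109 × 10⁻³¹ × 1.467 × 10⁻¹⁹) = 5.170 × 10⁻²⁵ kg·m/s.
λ = h/p = 6.626 × 10⁻³⁴ / 5.170 × 10⁻²⁵ = 1.28 × 10⁻⁹ m = 1280 pm.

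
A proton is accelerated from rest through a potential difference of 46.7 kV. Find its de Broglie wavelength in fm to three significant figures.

λ = 132 fm

KE = eV = 1.602 × 10⁻¹⁹ × 4.670 × 10⁴ = 7.481 × 10⁻¹⁵ J.
p = √(2mKE) = √(2 × 1.673 × 10⁻²⁷ × 7.481 × 10⁻¹⁵) = 5.003 × 10⁻²¹ kg·m/s.
λ = h/p = 6.626 × 10⁻³⁴ / 5.003 × 10⁻²¹ = 1.32 × 10⁻¹³ m = 132 fm.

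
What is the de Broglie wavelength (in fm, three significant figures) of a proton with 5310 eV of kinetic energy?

KE = 5310 eV = 8.507 × 10⁻¹⁶ J.
p = √(2mKE) = √(2 × 1.673 × 10⁻²⁷ × 8.507 × 10⁻¹⁶) = 1.687 × 10⁻²¹ kg·m/s.
λ = h/p = 6.626 × 10⁻³⁴ / 1.687 × 10⁻²¹ = 3.93 × 10⁻¹³ m = 393 fm.

λ = 393 fm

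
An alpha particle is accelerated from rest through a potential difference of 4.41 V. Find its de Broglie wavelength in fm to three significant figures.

KE = 2eV = 2 × 1.602 × 10⁻¹⁹ × 4.410 = 1.413 × 10⁻¹⁸ J.
p = √(2mKE) = √(2 × 6.645 × 10⁻²⁷ × 1.413 × 10⁻¹⁸) = 1.370 × 10⁻²² kg·m/s.
λ = h/p = 6.626 × 10⁻³⁴ / 1.370 × 10⁻²² = 4.84 × 10⁻¹² m = 4840 fm.

λ = 4840 fm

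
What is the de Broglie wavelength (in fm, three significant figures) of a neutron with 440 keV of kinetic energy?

λ = 43.1 fm

KE = 440 keV = 7.049 × 10⁻¹⁴ J.
p = √(2mKE) = √(2 × 1.675 × 10⁻²⁷ × 7.049 × 10⁻¹⁴) = 1.537 × 10⁻²⁰ kg·m/s.
λ = h/p = 6.626 × 10⁻³⁴ / 1.537 × 10⁻²⁰ = 4.31 × 10⁻¹⁴ m = 43.1 fm.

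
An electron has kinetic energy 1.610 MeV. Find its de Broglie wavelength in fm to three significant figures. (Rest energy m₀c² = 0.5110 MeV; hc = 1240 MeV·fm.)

λ = 602 fm

Total energy E = KE + m₀c² = 1.610 + 0.5110 = 2.1210 MeV.
(pc)² = E² − (m₀c²)² = (2.1210)² − (0.5110)² = 4.238 MeV², so pc = 2.059 MeV.
λ = hc/(pc) = 1240 MeV·fm / 2.059 MeV = 602 fm.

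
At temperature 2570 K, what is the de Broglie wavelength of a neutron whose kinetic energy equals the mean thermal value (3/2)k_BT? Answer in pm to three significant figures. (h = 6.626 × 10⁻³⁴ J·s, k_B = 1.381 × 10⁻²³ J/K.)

KE = (3/2)k_BT = 1.5 × 1.381 × 10⁻²³ × 2570 = 5.324 × 10⁻²⁰ J.
p = √(2mKE) = √(2 × 1.675 × 10⁻²⁷ × 5.324 × 10⁻²⁰) = 1.335 × 10⁻²³ kg·m/s.
λ = h/p = 4.96 × 10⁻¹¹ m = 49.6 pm.

λ = 49.6 pm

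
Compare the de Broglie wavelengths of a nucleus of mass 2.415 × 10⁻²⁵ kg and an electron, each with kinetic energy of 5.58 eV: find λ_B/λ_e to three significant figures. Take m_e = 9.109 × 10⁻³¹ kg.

At fixed KE, p = √(2mKE) so λ = h/p ∝ 1/√m.
λ_B/λ_e = √(m_e/m_B) = √(9.109 × 10⁻³¹/2.415 × 10⁻²⁵) = √(3.772 × 10⁻⁶) = 1.94 × 10⁻³.

λ_B/λ_e = 1.94 × 10⁻³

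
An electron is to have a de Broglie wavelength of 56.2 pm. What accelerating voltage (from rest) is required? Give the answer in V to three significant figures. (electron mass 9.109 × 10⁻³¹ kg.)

V = 476 V

p = h/λ = 6.626 × 10⁻³⁴ / 5.620 × 10⁻¹¹ = 1.179 × 10⁻²³ kg·m/s.
KE = p²/(2m) = 7.630 × 10⁻¹⁷ J.
V = KE/e = 7.630 × 10⁻¹⁷ / (1.602 × 10⁻¹⁹) = 476 V.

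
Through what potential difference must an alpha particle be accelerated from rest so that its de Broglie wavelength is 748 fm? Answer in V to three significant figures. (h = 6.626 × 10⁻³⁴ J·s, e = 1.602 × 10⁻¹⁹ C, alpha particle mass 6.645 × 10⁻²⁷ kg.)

p = h/λ = 6.626 × 10⁻³⁴ / 7.480 × 10⁻¹³ = 8.858 × 10⁻²² kg·m/s.
KE = p²/(2m) = 5.904 × 10⁻¹⁷ J.
V = KE/2e = 5.904 × 10⁻¹⁷ / (2 × 1.602 × 10⁻¹⁹) = 184 V.

V = 184 V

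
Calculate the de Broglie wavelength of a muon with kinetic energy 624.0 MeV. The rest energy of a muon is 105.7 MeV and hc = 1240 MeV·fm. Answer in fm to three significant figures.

Total energy E = KE + m₀c² = 624.0 + 105.7 = 729.7 MeV.
(pc)² = E² − (m₀c²)² = (729.7)² − (105.7)² = 5.213 × 10⁵ MeV², so pc = 722.0 MeV.
λ = hc/(pc) = 1240 MeV·fm / 722.0 MeV = 1.72 fm.

λ = 1.72 fm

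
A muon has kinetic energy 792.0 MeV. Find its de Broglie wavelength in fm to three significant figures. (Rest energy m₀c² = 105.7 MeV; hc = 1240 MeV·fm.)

λ = 1.39 fm

Total energy E = KE + m₀c² = 792.0 + 105.7 = 897.7 MeV.
(pc)² = E² − (m₀c²)² = (897.7)² − (105.7)² = 7.947 × 10⁵ MeV², so pc = 891.5 MeV.
λ = hc/(pc) = 1240 MeV·fm / 891.5 MeV = 1.39 fm.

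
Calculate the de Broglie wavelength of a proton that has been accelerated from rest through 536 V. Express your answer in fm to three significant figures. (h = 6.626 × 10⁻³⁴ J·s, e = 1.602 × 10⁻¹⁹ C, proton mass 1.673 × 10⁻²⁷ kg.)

KE = eV = 1.602 × 10⁻¹⁹ × 536.0 = 8.587 × 10⁻¹⁷ J.
p = √(2mKE) = √(2 × 1.673 × 10⁻²⁷ × 8.587 × 10⁻¹⁷) = 5.360 × 10⁻²² kg·m/s.
λ = h/p = 6.626 × 10⁻³⁴ / 5.360 × 10⁻²² = 1.24 × 10⁻¹² m = 1240 fm.

λ = 1240 fm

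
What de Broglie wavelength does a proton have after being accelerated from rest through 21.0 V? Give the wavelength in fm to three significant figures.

KE = eV = 1.602 × 10⁻¹⁹ × 21.00 = 3.364 × 10⁻¹⁸ J.
p = √(2mKE) = √(2 × 1.673 × 10⁻²⁷ × 3.364 × 10⁻¹⁸) = 1.061 × 10⁻²² kg·m/s.
λ = h/p = 6.626 × 10⁻³⁴ / 1.061 × 10⁻²² = 6.25 × 10⁻¹² m = 6250 fm.

λ = 6250 fm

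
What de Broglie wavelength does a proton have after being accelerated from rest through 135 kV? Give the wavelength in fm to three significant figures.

λ = 77.9 fm

KE = eV = 1.602 × 10⁻¹⁹ × 1.350 × 10⁵ = 2.163 × 10⁻¹⁴ J.
p = √(2mKE) = √(2 × 1.673 × 10⁻²⁷ × 2.163 × 10⁻¹⁴) = 8.507 × 10⁻²¹ kg·m/s.
λ = h/p = 6.626 × 10⁻³⁴ / 8.507 × 10⁻²¹ = 7.79 × 10⁻¹⁴ m = 77.9 fm.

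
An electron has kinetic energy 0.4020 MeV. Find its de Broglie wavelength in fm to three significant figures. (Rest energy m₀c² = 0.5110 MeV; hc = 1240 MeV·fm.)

λ = 1640 fm

Total energy E = KE + m₀c² = 0.4020 + 0.5110 = 0.9130 MeV.
(pc)² = E² − (m₀c²)² = (0.9130)² − (0.5110)² = 0.5724 MeV², so pc = 0.7566 MeV.
λ = hc/(pc) = 1240 MeV·fm / 0.7566 MeV = 1640 fm.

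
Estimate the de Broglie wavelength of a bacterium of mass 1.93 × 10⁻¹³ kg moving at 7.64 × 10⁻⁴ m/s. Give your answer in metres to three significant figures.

p = mv = 1.93 × 10⁻¹³ × 7.64 × 10⁻⁴ = 1.475 × 10⁻¹⁶ kg·m/s.
λ = h/p = 6.626 × 10⁻³⁴ / 1.475 × 10⁻¹⁶ = 4.49 × 10⁻¹⁸ m.

λ = 4.49 × 10⁻¹⁸ m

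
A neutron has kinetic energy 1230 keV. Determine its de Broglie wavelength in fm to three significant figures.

λ = 25.8 fm

KE = 1230 keV = 1.970 × 10⁻¹³ J.
p = √(2mKE) = √(2 × 1.675 × 10⁻²⁷ × 1.970 × 10⁻¹³) = 2.569 × 10⁻²⁰ kg·m/s.
λ = h/p = 6.626 × 10⁻³⁴ / 2.569 × 10⁻²⁰ = 2.58 × 10⁻¹⁴ m = 25.8 fm.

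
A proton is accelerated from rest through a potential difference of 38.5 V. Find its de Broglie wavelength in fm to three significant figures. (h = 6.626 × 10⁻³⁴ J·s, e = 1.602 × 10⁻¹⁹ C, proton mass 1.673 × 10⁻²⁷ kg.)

λ = 4610 fm

KE = eV = 1.602 × 10⁻¹⁹ × 38.50 = 6.168 × 10⁻¹⁸ J.
p = √(2mKE) = √(2 × 1.673 × 10⁻²⁷ × 6.168 × 10⁻¹⁸) = 1.437 × 10⁻²² kg·m/s.
λ = h/p = 6.626 × 10⁻³⁴ / 1.437 × 10⁻²² = 4.61 × 10⁻¹² m = 4610 fm.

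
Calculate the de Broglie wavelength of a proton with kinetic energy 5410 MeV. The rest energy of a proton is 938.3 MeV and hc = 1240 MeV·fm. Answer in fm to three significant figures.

Total energy E = KE + m₀c² = 5410 + 938.3 = 6348.3 MeV.
(pc)² = E² − (m₀c²)² = (6348.3)² − (938.3)² = 3.942 × 10⁷ MeV², so pc = 6279 MeV.
λ = hc/(pc) = 1240 MeV·fm / 6279 MeV = 0.197 fm.

λ = 0.197 fm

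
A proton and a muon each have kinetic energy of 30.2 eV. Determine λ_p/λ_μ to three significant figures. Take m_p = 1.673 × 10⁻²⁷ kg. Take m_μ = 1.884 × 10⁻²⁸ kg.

λ_p/λ_μ = 0.336

At fixed KE, p = √(2mKE) so λ = h/p ∝ 1/√m.
λ_p/λ_μ = √(m_μ/m_p) = √(1.884 × 10⁻²⁸/1.673 × 10⁻²⁷) = √(0.1126) = 0.336.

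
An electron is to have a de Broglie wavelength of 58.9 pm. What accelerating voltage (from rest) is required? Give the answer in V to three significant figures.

V = 434 V

p = h/λ = 6.626 × 10⁻³⁴ / 5.890 × 10⁻¹¹ = 1.125 × 10⁻²³ kg·m/s.
KE = p²/(2m) = 6.947 × 10⁻¹⁷ J.
V = KE/e = 6.947 × 10⁻¹⁷ / (1.602 × 10⁻¹⁹) = 434 V.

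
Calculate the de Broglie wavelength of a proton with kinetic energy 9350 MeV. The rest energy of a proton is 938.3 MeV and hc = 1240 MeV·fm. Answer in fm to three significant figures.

λ = 0.121 fm

Total energy E = KE + m₀c² = 9350 + 938.3 = 10288.3 MeV.
(pc)² = E² − (m₀c²)² = (10288.3)² − (938.3)² = 1.050 × 10⁸ MeV², so pc = 1.025 × 10⁴ MeV.
λ = hc/(pc) = 1240 MeV·fm / 1.025 × 10⁴ MeV = 0.121 fm.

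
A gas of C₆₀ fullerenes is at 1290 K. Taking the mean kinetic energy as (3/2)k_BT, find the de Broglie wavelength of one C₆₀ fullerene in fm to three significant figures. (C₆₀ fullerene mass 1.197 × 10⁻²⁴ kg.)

KE = (3/2)k_BT = 1.5 × 1.381 × 10⁻²³ × 1290 = 2.672 × 10⁻²⁰ J.
p = √(2mKE) = √(2 × 1.197 × 10⁻²⁴ × 2.672 × 10⁻²⁰) = 2.529 × 10⁻²² kg·m/s.
λ = h/p = 2.62 × 10⁻¹² m = 2620 fm.

λ = 2620 fm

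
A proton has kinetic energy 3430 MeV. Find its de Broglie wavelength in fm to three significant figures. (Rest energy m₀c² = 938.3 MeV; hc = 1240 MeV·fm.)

λ = 0.291 fm

Total energy E = KE + m₀c² = 3430 + 938.3 = 4368.3 MeV.
(pc)² = E² − (m₀c²)² = (4368.3)² − (938.3)² = 1.820 × 10⁷ MeV², so pc = 4266 MeV.
λ = hc/(pc) = 1240 MeV·fm / 4266 MeV = 0.291 fm.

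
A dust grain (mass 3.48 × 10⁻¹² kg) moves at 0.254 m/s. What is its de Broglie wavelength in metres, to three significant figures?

p = mv = 3.48 × 10⁻¹² × 0.254 = 8.839 × 10⁻¹³ kg·m/s.
λ = h/p = 6.626 × 10⁻³⁴ / 8.839 × 10⁻¹³ = 7.50 × 10⁻²² m.

λ = 7.50 × 10⁻²² m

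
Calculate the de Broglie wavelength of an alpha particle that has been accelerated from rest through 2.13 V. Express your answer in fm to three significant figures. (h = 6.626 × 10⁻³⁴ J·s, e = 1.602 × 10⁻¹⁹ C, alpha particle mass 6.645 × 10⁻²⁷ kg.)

λ = 6960 fm

KE = 2eV = 2 × 1.602 × 10⁻¹⁹ × 2.130 = 6.825 × 10⁻¹⁹ J.
p = √(2mKE) = √(2 × 6.645 × 10⁻²⁷ × 6.825 × 10⁻¹⁹) = 9.524 × 10⁻²³ kg·m/s.
λ = h/p = 6.626 × 10⁻³⁴ / 9.524 × 10⁻²³ = 6.96 × 10⁻¹² m = 6960 fm.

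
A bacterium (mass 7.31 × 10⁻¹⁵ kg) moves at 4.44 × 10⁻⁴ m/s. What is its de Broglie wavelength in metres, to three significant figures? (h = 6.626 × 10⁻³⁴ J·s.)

λ = 2.04 × 10⁻¹⁶ m

p = mv = 7.31 × 10⁻¹⁵ × 4.44 × 10⁻⁴ = 3.246 × 10⁻¹⁸ kg·m/s.
λ = h/p = 6.626 × 10⁻³⁴ / 3.246 × 10⁻¹⁸ = 2.04 × 10⁻¹⁶ m.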